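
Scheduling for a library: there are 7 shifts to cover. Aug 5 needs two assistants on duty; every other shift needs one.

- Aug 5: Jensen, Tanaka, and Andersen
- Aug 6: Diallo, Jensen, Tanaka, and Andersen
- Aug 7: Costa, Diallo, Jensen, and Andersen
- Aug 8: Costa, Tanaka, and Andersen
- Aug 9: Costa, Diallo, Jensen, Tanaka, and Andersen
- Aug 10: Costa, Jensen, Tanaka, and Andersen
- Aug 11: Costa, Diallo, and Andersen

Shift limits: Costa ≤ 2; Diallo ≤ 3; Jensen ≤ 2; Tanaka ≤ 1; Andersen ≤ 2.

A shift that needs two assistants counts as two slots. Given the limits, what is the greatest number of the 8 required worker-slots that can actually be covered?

Total capacity across all assistants is 2+3+2+1+2 = 10, and 8 slots are needed, so at most 8 can be filled.
An assignment achieving 8: Aug 5→Jensen+Tanaka, Aug 6→Diallo, Aug 7→Diallo, Aug 8→Costa, Aug 9→Diallo, Aug 10→Jensen, Aug 11→Costa.
Loads: Costa 2/2, Diallo 3/3, Jensen 2/2, Tanaka 1/1, Andersen 0/2.

8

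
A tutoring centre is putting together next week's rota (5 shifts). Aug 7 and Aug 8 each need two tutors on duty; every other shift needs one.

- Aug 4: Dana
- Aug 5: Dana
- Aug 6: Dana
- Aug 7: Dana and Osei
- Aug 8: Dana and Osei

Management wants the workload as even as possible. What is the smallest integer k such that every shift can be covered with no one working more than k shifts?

5

With 2 tutors and 7 worker-slots to fill, someone must work at least ⌈7/2⌉ = 4 shifts, so k ≥ 4.
k = 4 fails: Shifts {Aug 4, Aug 5, Aug 6, Aug 7, Aug 8} need 7 worker-slots in total, but the tutors available for any of those shifts (Dana and Osei) can supply at most 6 among them. So no valid schedule exists.
k = 5 works: Aug 4→Dana, Aug 5→Dana, Aug 6→Dana, Aug 7→Dana+Osei, Aug 8→Dana+Osei.
Loads: Dana 5, Osei 2 — all ≤ 5.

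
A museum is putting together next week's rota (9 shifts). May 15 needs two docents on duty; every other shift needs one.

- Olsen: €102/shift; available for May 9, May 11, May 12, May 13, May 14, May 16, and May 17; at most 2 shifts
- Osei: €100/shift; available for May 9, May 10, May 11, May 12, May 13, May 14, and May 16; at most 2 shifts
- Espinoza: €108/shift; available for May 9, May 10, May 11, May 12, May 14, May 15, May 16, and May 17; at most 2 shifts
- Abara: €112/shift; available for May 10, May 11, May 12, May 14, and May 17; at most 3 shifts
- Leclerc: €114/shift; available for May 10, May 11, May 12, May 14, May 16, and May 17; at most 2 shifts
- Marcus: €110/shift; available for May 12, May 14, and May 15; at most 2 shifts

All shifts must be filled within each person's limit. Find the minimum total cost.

May 15 can only be covered by Espinoza and Marcus, so that assignment is forced.
Picking the cheapest available docent for each shift independently would cost €1020, but that ignores the shift limits.
An optimal schedule: May 9→Osei, May 10→Espinoza, May 11→Abara, May 12→Marcus, May 13→Osei, May 14→Abara, May 15→Espinoza+Marcus, May 16→Olsen, May 17→Olsen.
Total: 100 + 108 + 112 + 110 + 100 + 112 + 108 + 110 + 102 + 102 = €1064.

€1064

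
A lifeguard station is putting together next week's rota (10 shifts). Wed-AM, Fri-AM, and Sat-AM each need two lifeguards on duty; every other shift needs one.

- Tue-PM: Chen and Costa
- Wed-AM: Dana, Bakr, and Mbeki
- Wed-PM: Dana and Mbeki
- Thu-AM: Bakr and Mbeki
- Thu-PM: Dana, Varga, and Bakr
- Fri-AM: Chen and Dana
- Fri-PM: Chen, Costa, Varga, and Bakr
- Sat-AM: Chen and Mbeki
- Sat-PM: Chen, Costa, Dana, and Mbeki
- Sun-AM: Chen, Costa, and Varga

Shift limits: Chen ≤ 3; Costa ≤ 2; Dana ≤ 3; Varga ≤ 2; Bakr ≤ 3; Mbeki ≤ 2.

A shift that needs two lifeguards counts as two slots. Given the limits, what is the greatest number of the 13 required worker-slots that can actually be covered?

Total capacity across all lifeguards is 3+2+3+2+3+2 = 15, and 13 slots are needed, so at most 13 can be filled.
An assignment achieving 13: Tue-PM→Chen, Wed-AM→Dana+Bakr, Wed-PM→Dana, Thu-AM→Bakr, Thu-PM→Varga, Fri-AM→Chen+Dana, Fri-PM→Costa, Sat-AM→Chen+Mbeki, Sat-PM→Mbeki, Sun-AM→Costa.
Loads: Chen 3/3, Costa 2/2, Dana 3/3, Varga 1/2, Bakr 2/3, Mbeki 2/2.

13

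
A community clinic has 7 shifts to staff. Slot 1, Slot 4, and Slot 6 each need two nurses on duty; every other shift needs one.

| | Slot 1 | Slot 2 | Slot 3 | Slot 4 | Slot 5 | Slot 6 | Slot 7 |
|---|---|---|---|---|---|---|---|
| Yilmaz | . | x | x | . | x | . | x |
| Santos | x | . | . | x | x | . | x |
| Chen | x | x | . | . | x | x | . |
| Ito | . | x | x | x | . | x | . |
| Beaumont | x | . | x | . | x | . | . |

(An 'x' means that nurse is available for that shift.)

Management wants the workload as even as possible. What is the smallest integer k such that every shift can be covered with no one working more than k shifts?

With 5 nurses and 10 worker-slots to fill, someone must work at least ⌈10/5⌉ = 2 shifts, so k ≥ 2.
k = 2 works: Slot 1→Santos+Chen, Slot 2→Yilmaz, Slot 3→Beaumont, Slot 4→Santos+Ito, Slot 5→Beaumont, Slot 6→Chen+Ito, Slot 7→Yilmaz.
Loads: Yilmaz 2, Santos 2, Chen 2, Ito 2, Beaumont 2 — all ≤ 2.

2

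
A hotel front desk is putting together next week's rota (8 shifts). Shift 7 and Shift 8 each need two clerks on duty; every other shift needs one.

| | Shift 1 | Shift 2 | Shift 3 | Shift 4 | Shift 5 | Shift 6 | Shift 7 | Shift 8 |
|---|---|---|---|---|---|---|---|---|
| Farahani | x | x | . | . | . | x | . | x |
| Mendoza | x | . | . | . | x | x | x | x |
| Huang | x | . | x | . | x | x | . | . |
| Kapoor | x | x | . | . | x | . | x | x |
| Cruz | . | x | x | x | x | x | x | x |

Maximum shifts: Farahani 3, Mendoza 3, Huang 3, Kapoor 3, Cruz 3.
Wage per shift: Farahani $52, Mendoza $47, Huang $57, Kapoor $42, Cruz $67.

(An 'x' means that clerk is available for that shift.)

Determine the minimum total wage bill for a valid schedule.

Shift 4 can only be covered by Cruz, so that assignment is forced.
Picking the cheapest available clerk for each shift independently would cost $475, but that ignores the shift limits.
An optimal schedule: Shift 1→Kapoor, Shift 2→Kapoor, Shift 3→Huang, Shift 4→Cruz, Shift 5→Mendoza, Shift 6→Farahani, Shift 7→Kapoor+Mendoza, Shift 8→Mendoza+Farahani.
Total: 42 + 42 + 57 + 67 + 47 + 52 + 42 + 47 + 47 + 52 = $495.

$495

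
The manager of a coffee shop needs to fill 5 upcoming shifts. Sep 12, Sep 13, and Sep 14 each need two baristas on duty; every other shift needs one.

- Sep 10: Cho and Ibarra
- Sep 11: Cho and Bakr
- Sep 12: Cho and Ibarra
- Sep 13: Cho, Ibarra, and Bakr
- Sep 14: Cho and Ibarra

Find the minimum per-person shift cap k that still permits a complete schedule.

3

With 3 baristas and 8 worker-slots to fill, someone must work at least ⌈8/3⌉ = 3 shifts, so k ≥ 3.
k = 3 works: Sep 10→Cho, Sep 11→Bakr, Sep 12→Cho+Ibarra, Sep 13→Ibarra+Bakr, Sep 14→Cho+Ibarra.
Loads: Cho 3, Ibarra 3, Bakr 2 — all ≤ 3.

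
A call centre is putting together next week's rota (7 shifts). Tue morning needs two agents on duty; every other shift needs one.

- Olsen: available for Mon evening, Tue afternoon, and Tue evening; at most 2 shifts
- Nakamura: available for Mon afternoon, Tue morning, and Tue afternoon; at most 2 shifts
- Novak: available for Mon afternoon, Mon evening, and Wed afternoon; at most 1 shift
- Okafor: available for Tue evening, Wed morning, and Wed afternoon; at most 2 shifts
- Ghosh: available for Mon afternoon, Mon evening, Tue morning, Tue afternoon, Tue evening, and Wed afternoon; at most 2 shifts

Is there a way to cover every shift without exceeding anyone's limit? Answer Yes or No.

Tue morning can only be covered by Nakamura and Ghosh, so that assignment is forced.
Wed morning can only be covered by Okafor, so that assignment is forced.
One valid schedule: Mon afternoon→Nakamura, Mon evening→Olsen, Tue morning→Nakamura+Ghosh, Tue afternoon→Olsen, Tue evening→Okafor, Wed morning→Okafor, Wed afternoon→Novak.
Loads: Olsen 2/2, Nakamura 2/2, Novak 1/1, Okafor 2/2, Ghosh 1/2 — all within limits.

Yes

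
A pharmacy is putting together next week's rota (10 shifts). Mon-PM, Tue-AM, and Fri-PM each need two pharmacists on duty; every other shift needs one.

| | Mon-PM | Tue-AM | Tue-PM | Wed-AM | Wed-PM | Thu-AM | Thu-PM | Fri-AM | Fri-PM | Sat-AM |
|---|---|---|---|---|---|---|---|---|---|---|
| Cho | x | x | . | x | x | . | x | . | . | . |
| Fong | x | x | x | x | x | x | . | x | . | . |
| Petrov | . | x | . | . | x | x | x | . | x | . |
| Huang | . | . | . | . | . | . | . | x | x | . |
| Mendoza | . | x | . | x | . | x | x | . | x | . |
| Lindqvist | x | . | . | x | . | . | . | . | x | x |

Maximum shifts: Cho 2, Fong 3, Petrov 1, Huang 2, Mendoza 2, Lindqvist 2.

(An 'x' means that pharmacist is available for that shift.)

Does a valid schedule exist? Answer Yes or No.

No

Total capacity is 2+3+1+2+2+2 = 12 but 13 worker-slots are needed — infeasible.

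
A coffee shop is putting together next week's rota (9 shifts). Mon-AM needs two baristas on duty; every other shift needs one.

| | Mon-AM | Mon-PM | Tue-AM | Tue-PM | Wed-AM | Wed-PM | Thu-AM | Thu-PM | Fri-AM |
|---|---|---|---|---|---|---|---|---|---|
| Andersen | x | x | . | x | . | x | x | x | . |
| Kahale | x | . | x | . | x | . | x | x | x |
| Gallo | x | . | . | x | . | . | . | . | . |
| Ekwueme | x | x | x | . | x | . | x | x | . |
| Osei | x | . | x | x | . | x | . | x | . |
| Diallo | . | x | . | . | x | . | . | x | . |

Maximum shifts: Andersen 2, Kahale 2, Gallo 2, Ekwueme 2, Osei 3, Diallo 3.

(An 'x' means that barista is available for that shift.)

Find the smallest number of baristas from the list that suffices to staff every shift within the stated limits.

4

10 slots to fill and no one can take more than 3, so at least ⌈10/3⌉ = 4 baristas are needed.
Andersen, Kahale, Osei, and Diallo alone can cover everything: Mon-AM→Andersen+Osei, Mon-PM→Diallo, Tue-AM→Kahale, Tue-PM→Osei, Wed-AM→Diallo, Wed-PM→Osei, Thu-AM→Andersen, Thu-PM→Diallo, Fri-AM→Kahale.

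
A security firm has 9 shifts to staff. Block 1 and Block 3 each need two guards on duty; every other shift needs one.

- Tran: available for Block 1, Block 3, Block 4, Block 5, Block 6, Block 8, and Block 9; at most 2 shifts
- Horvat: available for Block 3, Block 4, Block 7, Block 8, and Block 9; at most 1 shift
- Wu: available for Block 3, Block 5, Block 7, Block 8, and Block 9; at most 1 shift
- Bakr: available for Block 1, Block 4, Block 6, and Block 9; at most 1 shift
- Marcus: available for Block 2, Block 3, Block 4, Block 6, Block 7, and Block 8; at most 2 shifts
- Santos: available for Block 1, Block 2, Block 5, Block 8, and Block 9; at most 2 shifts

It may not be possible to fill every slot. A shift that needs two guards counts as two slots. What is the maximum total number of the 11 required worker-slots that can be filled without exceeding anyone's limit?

Total capacity across all guards is 2+1+1+1+2+2 = 9, and 11 slots are needed, so at most 9 can be filled.
An assignment achieving 9: Block 1→Tran+Bakr, Block 2→Marcus, Block 3→Wu, Block 5→Tran, Block 6→Marcus, Block 7→Horvat, Block 8→Santos, Block 9→Santos.
Loads: Tran 2/2, Horvat 1/1, Wu 1/1, Bakr 1/1, Marcus 2/2, Santos 2/2.

9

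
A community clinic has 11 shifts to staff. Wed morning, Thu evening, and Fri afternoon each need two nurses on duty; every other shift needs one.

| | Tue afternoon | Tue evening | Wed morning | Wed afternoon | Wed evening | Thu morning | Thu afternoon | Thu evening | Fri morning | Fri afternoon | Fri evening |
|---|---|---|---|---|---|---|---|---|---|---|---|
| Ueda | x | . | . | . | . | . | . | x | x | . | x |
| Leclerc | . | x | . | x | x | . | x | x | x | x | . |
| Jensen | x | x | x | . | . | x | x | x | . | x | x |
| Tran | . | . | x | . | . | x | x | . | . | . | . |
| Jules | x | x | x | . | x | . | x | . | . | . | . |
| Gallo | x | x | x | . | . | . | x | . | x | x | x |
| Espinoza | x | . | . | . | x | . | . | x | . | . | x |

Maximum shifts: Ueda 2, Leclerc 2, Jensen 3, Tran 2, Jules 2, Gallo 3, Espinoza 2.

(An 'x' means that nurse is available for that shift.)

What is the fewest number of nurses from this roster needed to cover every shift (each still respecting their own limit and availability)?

14 slots to fill and no one can take more than 3, so at least ⌈14/3⌉ = 5 nurses are needed.
Any 5 nurses together have capacity at most 3+3+2+2+2 = 12 < 14 slots, so 5 can never suffice.
Ueda, Leclerc, Jensen, Tran, Jules, and Gallo alone can cover everything: Tue afternoon→Jules, Tue evening→Jules, Wed morning→Tran+Gallo, Wed afternoon→Leclerc, Wed evening→Leclerc, Thu morning→Jensen, Thu afternoon→Tran, Thu evening→Ueda+Jensen, Fri morning→Ueda, Fri afternoon→Jensen+Gallo, Fri evening→Gallo.

6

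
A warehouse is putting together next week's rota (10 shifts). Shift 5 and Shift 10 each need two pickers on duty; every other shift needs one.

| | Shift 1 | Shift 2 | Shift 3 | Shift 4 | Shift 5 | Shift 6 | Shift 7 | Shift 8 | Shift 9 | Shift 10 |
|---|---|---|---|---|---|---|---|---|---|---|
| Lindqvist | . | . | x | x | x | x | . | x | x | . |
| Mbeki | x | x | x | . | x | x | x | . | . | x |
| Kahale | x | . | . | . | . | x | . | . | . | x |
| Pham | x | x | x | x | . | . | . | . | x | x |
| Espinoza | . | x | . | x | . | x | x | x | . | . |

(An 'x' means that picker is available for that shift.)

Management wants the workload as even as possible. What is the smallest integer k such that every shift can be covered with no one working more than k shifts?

With 5 pickers and 12 worker-slots to fill, someone must work at least ⌈12/5⌉ = 3 shifts, so k ≥ 3.
k = 3 works: Shift 1→Mbeki, Shift 2→Pham, Shift 3→Pham, Shift 4→Espinoza, Shift 5→Lindqvist+Mbeki, Shift 6→Kahale, Shift 7→Mbeki, Shift 8→Lindqvist, Shift 9→Lindqvist, Shift 10→Kahale+Pham.
Loads: Lindqvist 3, Mbeki 3, Kahale 2, Pham 3, Espinoza 1 — all ≤ 3.

3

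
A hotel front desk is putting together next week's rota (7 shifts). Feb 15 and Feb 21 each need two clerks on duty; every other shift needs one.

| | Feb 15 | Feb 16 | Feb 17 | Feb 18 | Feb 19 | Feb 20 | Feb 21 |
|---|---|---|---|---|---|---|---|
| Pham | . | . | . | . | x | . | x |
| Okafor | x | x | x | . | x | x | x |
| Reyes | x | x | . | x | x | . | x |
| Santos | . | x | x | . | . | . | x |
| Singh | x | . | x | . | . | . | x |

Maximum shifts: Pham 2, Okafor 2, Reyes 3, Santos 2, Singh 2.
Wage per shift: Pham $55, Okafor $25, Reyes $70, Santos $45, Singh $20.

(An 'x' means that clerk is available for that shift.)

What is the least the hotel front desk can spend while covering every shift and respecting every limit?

$360

Feb 18 can only be covered by Reyes, so that assignment is forced.
Feb 20 can only be covered by Okafor, so that assignment is forced.
Picking the cheapest available clerk for each shift independently would cost $255, but that ignores the shift limits.
An optimal schedule: Feb 15→Singh+Okafor, Feb 16→Santos, Feb 17→Singh, Feb 18→Reyes, Feb 19→Pham, Feb 20→Okafor, Feb 21→Santos+Pham.
Total: 20 + 25 + 45 + 20 + 70 + 55 + 25 + 45 + 55 = $360.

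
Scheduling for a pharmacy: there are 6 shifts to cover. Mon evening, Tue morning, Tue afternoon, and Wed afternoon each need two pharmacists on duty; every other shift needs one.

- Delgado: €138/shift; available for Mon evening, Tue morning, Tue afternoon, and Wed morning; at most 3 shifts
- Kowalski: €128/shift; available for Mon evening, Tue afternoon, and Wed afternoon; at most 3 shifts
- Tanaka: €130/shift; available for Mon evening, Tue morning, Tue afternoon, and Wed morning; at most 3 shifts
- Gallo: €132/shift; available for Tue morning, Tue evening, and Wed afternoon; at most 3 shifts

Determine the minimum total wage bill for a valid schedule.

Tue evening can only be covered by Gallo, so that assignment is forced.
Wed afternoon can only be covered by Kowalski and Gallo, so that assignment is forced.
Picking the cheapest available pharmacist for each shift independently would cost €1300, but that ignores the shift limits.
An optimal schedule: Mon evening→Kowalski+Tanaka, Tue morning→Tanaka+Gallo, Tue afternoon→Kowalski+Delgado, Tue evening→Gallo, Wed morning→Tanaka, Wed afternoon→Kowalski+Gallo.
Total: 128 + 130 + 130 + 132 + 128 + 138 + 132 + 130 + 128 + 132 = €1308.

€1308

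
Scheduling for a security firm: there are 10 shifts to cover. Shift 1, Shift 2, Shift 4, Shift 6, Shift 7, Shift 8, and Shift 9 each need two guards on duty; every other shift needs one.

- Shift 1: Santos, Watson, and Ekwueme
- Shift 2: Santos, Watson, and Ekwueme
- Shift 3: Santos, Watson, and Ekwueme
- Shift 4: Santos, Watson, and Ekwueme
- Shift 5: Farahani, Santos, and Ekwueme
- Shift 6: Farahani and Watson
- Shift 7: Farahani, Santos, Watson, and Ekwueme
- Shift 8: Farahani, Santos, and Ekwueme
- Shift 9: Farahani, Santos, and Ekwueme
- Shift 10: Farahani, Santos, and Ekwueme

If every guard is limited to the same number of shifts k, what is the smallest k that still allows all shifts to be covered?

With 4 guards and 17 worker-slots to fill, someone must work at least ⌈17/4⌉ = 5 shifts, so k ≥ 5.
k = 5 works: Shift 1→Santos+Watson, Shift 2→Santos+Watson, Shift 3→Santos, Shift 4→Santos+Watson, Shift 5→Farahani, Shift 6→Farahani+Watson, Shift 7→Watson+Ekwueme, Shift 8→Farahani+Santos, Shift 9→Farahani+Ekwueme, Shift 10→Farahani.
Loads: Farahani 5, Santos 5, Watson 5, Ekwueme 2 — all ≤ 5.

5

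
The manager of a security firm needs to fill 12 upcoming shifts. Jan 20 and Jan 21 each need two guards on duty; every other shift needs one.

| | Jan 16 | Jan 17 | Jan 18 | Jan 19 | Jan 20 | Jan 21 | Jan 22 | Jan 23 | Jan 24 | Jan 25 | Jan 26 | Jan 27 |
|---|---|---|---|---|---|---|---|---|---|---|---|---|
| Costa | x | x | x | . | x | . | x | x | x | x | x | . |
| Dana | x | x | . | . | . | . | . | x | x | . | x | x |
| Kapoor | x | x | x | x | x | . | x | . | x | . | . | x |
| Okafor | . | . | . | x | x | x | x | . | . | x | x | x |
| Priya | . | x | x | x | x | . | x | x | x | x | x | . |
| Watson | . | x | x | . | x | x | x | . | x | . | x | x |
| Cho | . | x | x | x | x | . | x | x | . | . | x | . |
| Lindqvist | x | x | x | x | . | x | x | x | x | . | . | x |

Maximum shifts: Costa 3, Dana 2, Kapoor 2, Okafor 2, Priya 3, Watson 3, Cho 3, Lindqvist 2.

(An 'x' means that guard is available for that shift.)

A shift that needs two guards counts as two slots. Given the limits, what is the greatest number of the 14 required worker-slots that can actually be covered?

Total capacity across all guards is 3+2+2+2+3+3+3+2 = 20, and 14 slots are needed, so at most 14 can be filled.
An assignment achieving 14: Jan 16→Costa, Jan 17→Priya, Jan 18→Kapoor, Jan 19→Kapoor, Jan 20→Okafor+Priya, Jan 21→Okafor+Watson, Jan 22→Watson, Jan 23→Costa, Jan 24→Dana, Jan 25→Costa, Jan 26→Priya, Jan 27→Dana.
Loads: Costa 3/3, Dana 2/2, Kapoor 2/2, Okafor 2/2, Priya 3/3, Watson 2/3, Cho 0/3, Lindqvist 0/2.

14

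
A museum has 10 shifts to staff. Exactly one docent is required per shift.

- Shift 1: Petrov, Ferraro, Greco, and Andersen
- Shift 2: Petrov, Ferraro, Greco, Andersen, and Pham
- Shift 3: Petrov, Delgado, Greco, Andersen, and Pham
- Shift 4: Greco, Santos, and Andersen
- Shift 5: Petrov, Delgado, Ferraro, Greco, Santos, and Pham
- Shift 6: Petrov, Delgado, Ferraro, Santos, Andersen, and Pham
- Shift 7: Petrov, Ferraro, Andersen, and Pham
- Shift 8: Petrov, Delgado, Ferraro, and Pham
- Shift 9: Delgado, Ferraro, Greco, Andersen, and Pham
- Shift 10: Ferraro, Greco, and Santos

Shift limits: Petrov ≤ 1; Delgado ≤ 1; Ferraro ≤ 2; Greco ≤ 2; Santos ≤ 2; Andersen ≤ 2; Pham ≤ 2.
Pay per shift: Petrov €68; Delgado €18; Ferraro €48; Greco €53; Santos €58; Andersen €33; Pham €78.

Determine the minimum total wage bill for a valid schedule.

€470

Picking the cheapest available docent for each shift independently would cost €270, but that ignores the shift limits.
An optimal schedule: Shift 1→Petrov, Shift 2→Greco, Shift 3→Andersen, Shift 4→Greco, Shift 5→Santos, Shift 6→Santos, Shift 7→Ferraro, Shift 8→Delgado, Shift 9→Andersen, Shift 10→Ferraro.
Total: 68 + 53 + 33 + 53 + 58 + 58 + 48 + 18 + 33 + 48 = €470.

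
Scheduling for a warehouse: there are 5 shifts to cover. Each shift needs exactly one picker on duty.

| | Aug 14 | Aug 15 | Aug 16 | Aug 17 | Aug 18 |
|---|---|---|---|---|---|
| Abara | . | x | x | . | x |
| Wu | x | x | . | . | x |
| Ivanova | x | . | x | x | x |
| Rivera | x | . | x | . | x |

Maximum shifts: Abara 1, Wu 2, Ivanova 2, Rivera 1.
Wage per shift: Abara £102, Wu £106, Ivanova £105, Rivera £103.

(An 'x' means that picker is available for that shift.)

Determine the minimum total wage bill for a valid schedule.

Aug 17 can only be covered by Ivanova, so that assignment is forced.
Picking the cheapest available picker for each shift independently would cost £514, but that ignores the shift limits.
An optimal schedule: Aug 14→Rivera, Aug 15→Abara, Aug 16→Ivanova, Aug 17→Ivanova, Aug 18→Wu.
Total: 103 + 102 + 105 + 105 + 106 = £521.

£521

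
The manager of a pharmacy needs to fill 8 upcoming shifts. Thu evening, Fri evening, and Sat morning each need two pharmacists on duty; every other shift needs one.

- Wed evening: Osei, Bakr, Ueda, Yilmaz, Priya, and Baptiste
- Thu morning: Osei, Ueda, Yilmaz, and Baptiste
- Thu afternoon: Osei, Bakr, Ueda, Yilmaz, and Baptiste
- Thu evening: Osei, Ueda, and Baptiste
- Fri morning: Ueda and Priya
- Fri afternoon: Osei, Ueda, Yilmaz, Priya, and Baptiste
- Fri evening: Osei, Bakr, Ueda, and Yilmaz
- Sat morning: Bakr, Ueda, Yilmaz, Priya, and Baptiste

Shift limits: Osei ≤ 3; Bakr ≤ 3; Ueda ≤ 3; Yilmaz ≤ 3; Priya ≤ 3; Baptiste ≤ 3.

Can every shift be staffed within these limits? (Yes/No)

Yes

One valid schedule: Wed evening→Bakr, Thu morning→Osei, Thu afternoon→Osei, Thu evening→Osei+Ueda, Fri morning→Ueda, Fri afternoon→Ueda, Fri evening→Bakr+Yilmaz, Sat morning→Bakr+Yilmaz.
Loads: Osei 3/3, Bakr 3/3, Ueda 3/3, Yilmaz 2/3, Priya 0/3, Baptiste 0/3 — all within limits.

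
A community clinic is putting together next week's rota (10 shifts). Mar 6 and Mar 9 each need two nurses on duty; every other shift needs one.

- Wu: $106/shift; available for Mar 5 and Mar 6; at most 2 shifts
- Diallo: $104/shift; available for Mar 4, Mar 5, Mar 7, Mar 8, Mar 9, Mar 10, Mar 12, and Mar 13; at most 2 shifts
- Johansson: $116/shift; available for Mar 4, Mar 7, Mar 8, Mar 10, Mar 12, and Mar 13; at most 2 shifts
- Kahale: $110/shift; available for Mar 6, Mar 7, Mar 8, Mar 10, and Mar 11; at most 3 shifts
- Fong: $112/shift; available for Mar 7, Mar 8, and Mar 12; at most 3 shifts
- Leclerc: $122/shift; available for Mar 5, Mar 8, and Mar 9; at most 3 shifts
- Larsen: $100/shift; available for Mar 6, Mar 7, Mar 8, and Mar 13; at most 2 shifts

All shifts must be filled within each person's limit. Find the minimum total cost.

Mar 9 can only be covered by Diallo and Leclerc, so that assignment is forced.
Mar 11 can only be covered by Kahale, so that assignment is forced.
Picking the cheapest available nurse for each shift independently would cost $1258, but that ignores the shift limits.
An optimal schedule: Mar 4→Diallo, Mar 5→Wu, Mar 6→Larsen+Wu, Mar 7→Kahale, Mar 8→Fong, Mar 9→Diallo+Leclerc, Mar 10→Kahale, Mar 11→Kahale, Mar 12→Fong, Mar 13→Larsen.
Total: 104 + 106 + 100 + 106 + 110 + 112 + 104 + 122 + 110 + 110 + 112 + 100 = $1296.

$1296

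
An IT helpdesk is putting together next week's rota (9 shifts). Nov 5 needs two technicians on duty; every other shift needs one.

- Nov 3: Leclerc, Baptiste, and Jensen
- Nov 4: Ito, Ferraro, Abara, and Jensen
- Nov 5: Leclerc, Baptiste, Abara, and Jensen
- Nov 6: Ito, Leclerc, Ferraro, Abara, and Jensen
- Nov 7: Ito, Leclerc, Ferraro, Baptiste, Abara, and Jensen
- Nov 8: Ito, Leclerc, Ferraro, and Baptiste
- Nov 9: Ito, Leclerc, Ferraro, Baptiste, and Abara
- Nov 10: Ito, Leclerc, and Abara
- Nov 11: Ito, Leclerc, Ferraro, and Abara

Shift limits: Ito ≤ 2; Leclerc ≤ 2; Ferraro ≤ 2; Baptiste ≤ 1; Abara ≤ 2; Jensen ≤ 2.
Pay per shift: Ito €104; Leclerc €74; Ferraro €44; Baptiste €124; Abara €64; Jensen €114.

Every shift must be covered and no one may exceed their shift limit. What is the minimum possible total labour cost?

€800

Picking the cheapest available technician for each shift independently would cost €540, but that ignores the shift limits.
An optimal schedule: Nov 3→Leclerc, Nov 4→Ferraro, Nov 5→Leclerc+Jensen, Nov 6→Ito, Nov 7→Jensen, Nov 8→Ferraro, Nov 9→Ito, Nov 10→Abara, Nov 11→Abara.
Total: 74 + 44 + 74 + 114 + 104 + 114 + 44 + 104 + 64 + 64 = €800.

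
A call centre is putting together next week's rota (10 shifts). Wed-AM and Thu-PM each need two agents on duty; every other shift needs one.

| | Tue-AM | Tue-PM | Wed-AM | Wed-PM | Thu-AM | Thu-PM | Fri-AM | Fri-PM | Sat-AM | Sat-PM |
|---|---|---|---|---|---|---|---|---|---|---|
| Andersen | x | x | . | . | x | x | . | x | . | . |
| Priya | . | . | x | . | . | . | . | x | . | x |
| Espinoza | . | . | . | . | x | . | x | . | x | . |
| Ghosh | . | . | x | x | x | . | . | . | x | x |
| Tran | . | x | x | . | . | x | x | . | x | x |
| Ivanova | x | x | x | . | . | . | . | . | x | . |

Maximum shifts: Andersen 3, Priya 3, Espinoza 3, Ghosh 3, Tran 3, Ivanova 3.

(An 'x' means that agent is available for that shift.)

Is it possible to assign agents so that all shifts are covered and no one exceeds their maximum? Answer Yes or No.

Wed-PM can only be covered by Ghosh, so that assignment is forced.
Thu-PM can only be covered by Andersen and Tran, so that assignment is forced.
One valid schedule: Tue-AM→Andersen, Tue-PM→Tran, Wed-AM→Priya+Ghosh, Wed-PM→Ghosh, Thu-AM→Espinoza, Thu-PM→Andersen+Tran, Fri-AM→Espinoza, Fri-PM→Andersen, Sat-AM→Espinoza, Sat-PM→Priya.
Loads: Andersen 3/3, Priya 2/3, Espinoza 3/3, Ghosh 2/3, Tran 2/3, Ivanova 0/3 — all within limits.

Yes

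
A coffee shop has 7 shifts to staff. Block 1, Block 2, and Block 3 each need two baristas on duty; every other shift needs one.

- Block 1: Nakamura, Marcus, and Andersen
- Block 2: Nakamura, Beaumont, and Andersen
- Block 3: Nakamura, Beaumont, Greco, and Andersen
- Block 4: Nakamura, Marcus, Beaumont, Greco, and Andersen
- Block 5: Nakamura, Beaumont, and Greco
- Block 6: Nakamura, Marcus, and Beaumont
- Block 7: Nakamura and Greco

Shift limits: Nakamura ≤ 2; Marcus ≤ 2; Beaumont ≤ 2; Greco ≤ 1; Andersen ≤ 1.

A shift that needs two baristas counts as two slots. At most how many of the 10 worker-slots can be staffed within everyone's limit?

Total capacity across all baristas is 2+2+2+1+1 = 8, and 10 slots are needed, so at most 8 can be filled.
An assignment achieving 8: Block 1→Nakamura+Marcus, Block 2→Beaumont+Andersen, Block 3→Greco, Block 5→Beaumont, Block 6→Marcus, Block 7→Nakamura.
Loads: Nakamura 2/2, Marcus 2/2, Beaumont 2/2, Greco 1/1, Andersen 1/1.

8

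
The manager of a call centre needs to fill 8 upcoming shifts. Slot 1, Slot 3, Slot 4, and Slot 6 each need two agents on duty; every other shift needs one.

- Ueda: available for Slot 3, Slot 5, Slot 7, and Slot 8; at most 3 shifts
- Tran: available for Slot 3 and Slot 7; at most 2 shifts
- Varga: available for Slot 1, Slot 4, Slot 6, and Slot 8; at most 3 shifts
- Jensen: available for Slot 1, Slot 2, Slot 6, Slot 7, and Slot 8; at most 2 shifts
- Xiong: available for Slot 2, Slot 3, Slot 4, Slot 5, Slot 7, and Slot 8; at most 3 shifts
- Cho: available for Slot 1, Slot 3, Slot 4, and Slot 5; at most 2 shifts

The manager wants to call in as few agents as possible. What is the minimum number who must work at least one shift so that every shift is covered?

5

12 slots to fill and no one can take more than 3, so at least ⌈12/3⌉ = 4 agents are needed.
Any 4 agents together have capacity at most 3+3+3+2 = 11 < 12 slots, so 4 can never suffice.
Ueda, Tran, Varga, Jensen, and Xiong alone can cover everything: Slot 1→Varga+Jensen, Slot 2→Xiong, Slot 3→Ueda+Tran, Slot 4→Varga+Xiong, Slot 5→Ueda, Slot 6→Varga+Jensen, Slot 7→Ueda, Slot 8→Xiong.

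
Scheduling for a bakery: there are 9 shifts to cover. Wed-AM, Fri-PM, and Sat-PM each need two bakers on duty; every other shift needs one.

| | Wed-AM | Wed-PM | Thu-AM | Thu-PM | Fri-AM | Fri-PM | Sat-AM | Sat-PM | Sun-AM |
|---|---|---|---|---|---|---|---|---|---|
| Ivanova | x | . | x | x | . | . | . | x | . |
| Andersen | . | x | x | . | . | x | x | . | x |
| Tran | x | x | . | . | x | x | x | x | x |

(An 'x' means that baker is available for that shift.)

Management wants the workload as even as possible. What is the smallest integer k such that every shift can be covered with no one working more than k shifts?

4

With 3 bakers and 12 worker-slots to fill, someone must work at least ⌈12/3⌉ = 4 shifts, so k ≥ 4.
k = 4 works: Wed-AM→Ivanova+Tran, Wed-PM→Andersen, Thu-AM→Ivanova, Thu-PM→Ivanova, Fri-AM→Tran, Fri-PM→Andersen+Tran, Sat-AM→Andersen, Sat-PM→Ivanova+Tran, Sun-AM→Andersen.
Loads: Ivanova 4, Andersen 4, Tran 4 — all ≤ 4.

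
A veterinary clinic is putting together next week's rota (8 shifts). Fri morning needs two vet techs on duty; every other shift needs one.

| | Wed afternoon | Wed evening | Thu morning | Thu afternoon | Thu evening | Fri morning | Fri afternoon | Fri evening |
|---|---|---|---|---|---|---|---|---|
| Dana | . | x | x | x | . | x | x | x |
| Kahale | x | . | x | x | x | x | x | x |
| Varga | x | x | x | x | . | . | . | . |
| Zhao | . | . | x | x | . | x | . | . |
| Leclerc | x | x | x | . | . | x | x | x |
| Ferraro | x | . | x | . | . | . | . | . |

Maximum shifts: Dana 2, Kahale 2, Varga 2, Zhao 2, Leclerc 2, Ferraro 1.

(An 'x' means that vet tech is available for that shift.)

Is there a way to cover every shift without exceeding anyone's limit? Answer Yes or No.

Thu evening can only be covered by Kahale, so that assignment is forced.
One valid schedule: Wed afternoon→Varga, Wed evening→Dana, Thu morning→Zhao, Thu afternoon→Varga, Thu evening→Kahale, Fri morning→Zhao+Leclerc, Fri afternoon→Dana, Fri evening→Kahale.
Loads: Dana 2/2, Kahale 2/2, Varga 2/2, Zhao 2/2, Leclerc 1/2, Ferraro 0/1 — all within limits.

Yes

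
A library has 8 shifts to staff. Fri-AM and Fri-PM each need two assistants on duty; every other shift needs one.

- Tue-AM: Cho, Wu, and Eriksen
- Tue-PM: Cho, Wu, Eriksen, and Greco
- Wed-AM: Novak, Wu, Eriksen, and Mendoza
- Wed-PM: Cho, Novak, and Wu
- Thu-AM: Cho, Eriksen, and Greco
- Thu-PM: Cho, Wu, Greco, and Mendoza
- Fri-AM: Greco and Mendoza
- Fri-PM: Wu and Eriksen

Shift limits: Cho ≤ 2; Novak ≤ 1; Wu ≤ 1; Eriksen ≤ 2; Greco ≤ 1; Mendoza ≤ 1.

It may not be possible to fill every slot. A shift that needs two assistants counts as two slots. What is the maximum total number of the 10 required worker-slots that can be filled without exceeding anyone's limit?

8

Total capacity across all assistants is 2+1+1+2+1+1 = 8, and 10 slots are needed, so at most 8 can be filled.
An assignment achieving 8: Tue-AM→Cho, Wed-AM→Novak, Wed-PM→Cho, Thu-AM→Eriksen, Fri-AM→Greco+Mendoza, Fri-PM→Wu+Eriksen.
Loads: Cho 2/2, Novak 1/1, Wu 1/1, Eriksen 2/2, Greco 1/1, Mendoza 1/1.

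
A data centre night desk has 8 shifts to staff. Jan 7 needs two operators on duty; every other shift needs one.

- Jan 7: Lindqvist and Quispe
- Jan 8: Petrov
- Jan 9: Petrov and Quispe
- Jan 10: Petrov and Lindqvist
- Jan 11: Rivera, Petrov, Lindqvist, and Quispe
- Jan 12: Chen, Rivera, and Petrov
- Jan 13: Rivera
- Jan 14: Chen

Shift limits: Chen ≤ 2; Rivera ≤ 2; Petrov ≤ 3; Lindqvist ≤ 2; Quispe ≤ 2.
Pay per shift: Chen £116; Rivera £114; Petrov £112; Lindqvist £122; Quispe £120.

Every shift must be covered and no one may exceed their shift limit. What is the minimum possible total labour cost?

Jan 7 can only be covered by Lindqvist and Quispe, so that assignment is forced.
Jan 8 can only be covered by Petrov, so that assignment is forced.
Jan 13 can only be covered by Rivera, so that assignment is forced.
Picking the cheapest available operator for each shift independently would cost £1032, but that ignores the shift limits.
An optimal schedule: Jan 7→Lindqvist+Quispe, Jan 8→Petrov, Jan 9→Petrov, Jan 10→Petrov, Jan 11→Rivera, Jan 12→Chen, Jan 13→Rivera, Jan 14→Chen.
Total: 122 + 120 + 112 + 112 + 112 + 114 + 116 + 114 + 116 = £1038.

£1038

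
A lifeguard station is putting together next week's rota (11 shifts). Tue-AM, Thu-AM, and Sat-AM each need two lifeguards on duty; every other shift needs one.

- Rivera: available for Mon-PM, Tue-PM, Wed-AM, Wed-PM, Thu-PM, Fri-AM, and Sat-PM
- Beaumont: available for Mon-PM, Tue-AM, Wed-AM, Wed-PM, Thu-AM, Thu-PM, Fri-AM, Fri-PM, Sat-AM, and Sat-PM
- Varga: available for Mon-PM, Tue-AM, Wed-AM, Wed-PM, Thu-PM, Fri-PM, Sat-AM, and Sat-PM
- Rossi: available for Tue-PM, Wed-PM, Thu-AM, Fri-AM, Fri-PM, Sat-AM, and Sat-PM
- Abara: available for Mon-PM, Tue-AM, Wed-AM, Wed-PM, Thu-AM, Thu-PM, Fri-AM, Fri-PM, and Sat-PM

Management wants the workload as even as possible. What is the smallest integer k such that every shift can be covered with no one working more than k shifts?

With 5 lifeguards and 14 worker-slots to fill, someone must work at least ⌈14/5⌉ = 3 shifts, so k ≥ 3.
k = 3 works: Mon-PM→Rivera, Tue-AM→Beaumont+Varga, Tue-PM→Rivera, Wed-AM→Rivera, Wed-PM→Abara, Thu-AM→Beaumont+Rossi, Thu-PM→Varga, Fri-AM→Rossi, Fri-PM→Rossi, Sat-AM→Beaumont+Varga, Sat-PM→Abara.
Loads: Rivera 3, Beaumont 3, Varga 3, Rossi 3, Abara 2 — all ≤ 3.

3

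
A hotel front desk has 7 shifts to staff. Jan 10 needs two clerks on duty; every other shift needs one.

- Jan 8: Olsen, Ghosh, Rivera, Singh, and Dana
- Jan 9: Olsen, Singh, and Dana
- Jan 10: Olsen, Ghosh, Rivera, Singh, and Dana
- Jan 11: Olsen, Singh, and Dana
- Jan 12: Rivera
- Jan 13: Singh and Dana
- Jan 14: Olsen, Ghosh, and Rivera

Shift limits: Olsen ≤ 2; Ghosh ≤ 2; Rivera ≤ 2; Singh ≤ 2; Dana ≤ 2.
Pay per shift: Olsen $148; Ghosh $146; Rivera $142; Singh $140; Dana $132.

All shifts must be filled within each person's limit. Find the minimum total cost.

$1120

Jan 12 can only be covered by Rivera, so that assignment is forced.
Picking the cheapest available clerk for each shift independently would cost $1084, but that ignores the shift limits.
An optimal schedule: Jan 8→Ghosh, Jan 9→Dana, Jan 10→Singh+Ghosh, Jan 11→Singh, Jan 12→Rivera, Jan 13→Dana, Jan 14→Rivera.
Total: 146 + 132 + 140 + 146 + 140 + 142 + 132 + 142 = $1120.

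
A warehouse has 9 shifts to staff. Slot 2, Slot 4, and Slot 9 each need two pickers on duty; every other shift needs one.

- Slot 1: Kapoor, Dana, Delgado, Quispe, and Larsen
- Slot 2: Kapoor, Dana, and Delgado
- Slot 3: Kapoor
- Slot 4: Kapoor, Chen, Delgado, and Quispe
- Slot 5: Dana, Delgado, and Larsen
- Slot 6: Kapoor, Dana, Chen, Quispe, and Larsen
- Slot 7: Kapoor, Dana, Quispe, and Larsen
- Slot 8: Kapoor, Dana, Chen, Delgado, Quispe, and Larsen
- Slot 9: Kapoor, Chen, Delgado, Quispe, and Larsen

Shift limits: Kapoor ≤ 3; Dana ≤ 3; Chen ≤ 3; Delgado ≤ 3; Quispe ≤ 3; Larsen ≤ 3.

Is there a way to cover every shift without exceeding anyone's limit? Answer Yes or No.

Yes

Slot 3 can only be covered by Kapoor, so that assignment is forced.
One valid schedule: Slot 1→Dana, Slot 2→Kapoor+Dana, Slot 3→Kapoor, Slot 4→Chen+Delgado, Slot 5→Dana, Slot 6→Chen, Slot 7→Kapoor, Slot 8→Chen, Slot 9→Delgado+Quispe.
Loads: Kapoor 3/3, Dana 3/3, Chen 3/3, Delgado 2/3, Quispe 1/3, Larsen 0/3 — all within limits.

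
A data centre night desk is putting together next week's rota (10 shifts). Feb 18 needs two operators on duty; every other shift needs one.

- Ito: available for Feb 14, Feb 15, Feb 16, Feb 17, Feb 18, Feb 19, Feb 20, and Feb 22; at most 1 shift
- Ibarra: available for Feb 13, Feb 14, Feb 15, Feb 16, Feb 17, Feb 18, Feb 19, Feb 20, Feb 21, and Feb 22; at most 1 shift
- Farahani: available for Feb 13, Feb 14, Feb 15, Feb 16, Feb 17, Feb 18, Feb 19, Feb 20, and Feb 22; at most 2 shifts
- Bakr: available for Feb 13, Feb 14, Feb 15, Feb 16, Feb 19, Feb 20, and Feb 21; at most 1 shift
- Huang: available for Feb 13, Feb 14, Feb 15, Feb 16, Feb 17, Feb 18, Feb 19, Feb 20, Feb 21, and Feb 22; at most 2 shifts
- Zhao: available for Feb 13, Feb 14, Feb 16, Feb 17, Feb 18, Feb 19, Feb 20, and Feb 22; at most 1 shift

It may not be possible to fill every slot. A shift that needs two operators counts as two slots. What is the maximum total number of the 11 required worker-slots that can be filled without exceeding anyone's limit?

8

Total capacity across all operators is 1+1+2+1+2+1 = 8, and 11 slots are needed, so at most 8 can be filled.
An assignment achieving 8: Feb 13→Farahani, Feb 14→Bakr, Feb 15→Ito, Feb 17→Farahani, Feb 18→Huang+Zhao, Feb 21→Ibarra, Feb 22→Huang.
Loads: Ito 1/1, Ibarra 1/1, Farahani 2/2, Bakr 1/1, Huang 2/2, Zhao 1/1.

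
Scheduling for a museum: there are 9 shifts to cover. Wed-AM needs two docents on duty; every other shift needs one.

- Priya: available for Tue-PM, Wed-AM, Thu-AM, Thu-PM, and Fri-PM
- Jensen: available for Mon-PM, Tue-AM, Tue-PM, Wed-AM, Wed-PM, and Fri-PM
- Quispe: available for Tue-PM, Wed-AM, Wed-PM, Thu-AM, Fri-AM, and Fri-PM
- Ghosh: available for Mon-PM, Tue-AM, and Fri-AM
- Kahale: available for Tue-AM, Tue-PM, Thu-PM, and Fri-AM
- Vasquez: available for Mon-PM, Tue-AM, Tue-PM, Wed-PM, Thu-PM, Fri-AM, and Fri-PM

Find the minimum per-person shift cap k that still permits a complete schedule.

2

With 6 docents and 10 worker-slots to fill, someone must work at least ⌈10/6⌉ = 2 shifts, so k ≥ 2.
k = 2 works: Mon-PM→Jensen, Tue-AM→Ghosh, Tue-PM→Kahale, Wed-AM→Priya+Jensen, Wed-PM→Quispe, Thu-AM→Priya, Thu-PM→Kahale, Fri-AM→Quispe, Fri-PM→Vasquez.
Loads: Priya 2, Jensen 2, Quispe 2, Ghosh 1, Kahale 2, Vasquez 1 — all ≤ 2.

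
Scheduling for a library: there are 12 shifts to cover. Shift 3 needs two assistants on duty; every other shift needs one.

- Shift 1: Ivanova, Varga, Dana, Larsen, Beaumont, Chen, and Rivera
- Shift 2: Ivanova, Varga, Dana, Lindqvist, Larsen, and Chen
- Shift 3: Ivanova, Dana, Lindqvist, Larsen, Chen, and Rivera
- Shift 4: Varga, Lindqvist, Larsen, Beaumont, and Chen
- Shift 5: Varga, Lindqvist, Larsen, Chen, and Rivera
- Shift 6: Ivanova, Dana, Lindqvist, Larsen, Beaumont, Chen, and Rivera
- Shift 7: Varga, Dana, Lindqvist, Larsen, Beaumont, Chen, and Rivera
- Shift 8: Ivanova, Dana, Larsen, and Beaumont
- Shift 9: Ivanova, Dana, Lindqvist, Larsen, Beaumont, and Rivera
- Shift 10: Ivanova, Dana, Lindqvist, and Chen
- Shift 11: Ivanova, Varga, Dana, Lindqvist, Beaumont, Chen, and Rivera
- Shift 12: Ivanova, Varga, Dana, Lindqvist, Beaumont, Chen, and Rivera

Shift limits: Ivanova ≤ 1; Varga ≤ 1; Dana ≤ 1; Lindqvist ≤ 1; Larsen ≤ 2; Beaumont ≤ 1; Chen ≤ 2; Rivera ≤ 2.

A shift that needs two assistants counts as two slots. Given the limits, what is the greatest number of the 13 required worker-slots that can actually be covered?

Total capacity across all assistants is 1+1+1+1+2+1+2+2 = 11, and 13 slots are needed, so at most 11 can be filled.
An assignment achieving 11: Shift 1→Chen, Shift 2→Larsen, Shift 3→Larsen+Chen, Shift 4→Varga, Shift 5→Lindqvist, Shift 6→Rivera, Shift 7→Rivera, Shift 8→Ivanova, Shift 9→Beaumont, Shift 10→Dana.
Loads: Ivanova 1/1, Varga 1/1, Dana 1/1, Lindqvist 1/1, Larsen 2/2, Beaumont 1/1, Chen 2/2, Rivera 2/2.

11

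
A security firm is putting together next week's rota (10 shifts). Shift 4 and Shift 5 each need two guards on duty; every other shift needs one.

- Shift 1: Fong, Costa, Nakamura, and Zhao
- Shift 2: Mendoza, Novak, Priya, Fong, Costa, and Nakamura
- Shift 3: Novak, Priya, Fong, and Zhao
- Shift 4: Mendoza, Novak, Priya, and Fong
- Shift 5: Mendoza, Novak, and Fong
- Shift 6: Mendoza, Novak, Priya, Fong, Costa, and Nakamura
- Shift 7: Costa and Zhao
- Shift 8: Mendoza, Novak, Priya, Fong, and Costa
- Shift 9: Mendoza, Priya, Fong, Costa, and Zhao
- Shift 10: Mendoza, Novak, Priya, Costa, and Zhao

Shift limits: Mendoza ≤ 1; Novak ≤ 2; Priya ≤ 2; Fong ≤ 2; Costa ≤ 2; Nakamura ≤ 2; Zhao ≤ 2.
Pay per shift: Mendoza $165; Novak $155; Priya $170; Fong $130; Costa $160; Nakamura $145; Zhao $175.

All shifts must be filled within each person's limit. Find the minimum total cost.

Picking the cheapest available guard for each shift independently would cost $1665, but that ignores the shift limits.
An optimal schedule: Shift 1→Fong, Shift 2→Nakamura, Shift 3→Novak, Shift 4→Priya+Fong, Shift 5→Mendoza+Novak, Shift 6→Nakamura, Shift 7→Costa, Shift 8→Priya, Shift 9→Costa, Shift 10→Zhao.
Total: 130 + 145 + 155 + 170 + 130 + 165 + 155 + 145 + 160 + 170 + 160 + 175 = $1860.

$1860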